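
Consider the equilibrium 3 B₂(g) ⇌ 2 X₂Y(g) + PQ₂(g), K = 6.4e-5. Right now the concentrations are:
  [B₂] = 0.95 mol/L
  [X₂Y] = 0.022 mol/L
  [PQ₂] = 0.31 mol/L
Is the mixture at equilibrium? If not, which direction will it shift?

Q = [X₂Y]²·[PQ₂] / [B₂]³ = (0.022)²·(0.31) / (0.95)³ = 1.7e-4
Q = 1.7e-4 > K = 6.4e-5: net reverse reaction.

no; Q > K, reaction proceeds in reverse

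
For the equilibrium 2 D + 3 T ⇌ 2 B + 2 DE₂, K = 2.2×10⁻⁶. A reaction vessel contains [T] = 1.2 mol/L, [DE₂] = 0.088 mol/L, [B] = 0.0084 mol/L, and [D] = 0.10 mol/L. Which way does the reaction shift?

toward reactants

Q = [B]²·[DE₂]² / ([D]²·[T]³) = (0.0084)²·(0.088)² / ((0.10)²·(1.2)³) = 3.2×10⁻⁵
Q = 3.2×10⁻⁵ > K = 2.2×10⁻⁶, so the reverse reaction proceeds.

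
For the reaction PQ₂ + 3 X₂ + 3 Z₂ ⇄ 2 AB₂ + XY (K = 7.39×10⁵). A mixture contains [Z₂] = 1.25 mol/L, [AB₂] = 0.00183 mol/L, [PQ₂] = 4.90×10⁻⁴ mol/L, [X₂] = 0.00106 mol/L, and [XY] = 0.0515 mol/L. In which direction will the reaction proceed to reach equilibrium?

Q = [AB₂]²·[XY] / ([PQ₂]·[X₂]³·[Z₂]³) = (0.00183)²·(0.0515) / ((4.90×10⁻⁴)·(0.00106)³·(1.25)³) = 1.51×10⁵
Q = 1.51×10⁵ < K = 7.39×10⁵, so the forward reaction proceeds.

to the right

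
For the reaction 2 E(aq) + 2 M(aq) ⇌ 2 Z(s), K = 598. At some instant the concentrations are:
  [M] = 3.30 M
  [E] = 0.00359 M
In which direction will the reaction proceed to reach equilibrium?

to the left

(Z is a pure solid — omitted from Q.)
Q = 1 / ([E]²·[M]²) = 1 / ((0.00359)²·(3.30)²) = 7120
Q = 7120 > K = 598, so the reverse reaction proceeds.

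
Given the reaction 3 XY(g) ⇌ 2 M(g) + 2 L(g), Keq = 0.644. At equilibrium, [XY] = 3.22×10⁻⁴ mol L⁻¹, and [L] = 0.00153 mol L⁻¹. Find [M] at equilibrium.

At equilibrium, Keq = [M]²·[L]² / [XY]³ = 0.644.
([M])²·(0.00153)² / (3.22×10⁻⁴)³ = 0.644
[M]² = 9.18×10⁻⁶ ⇒ [M] = 0.00303 mol L⁻¹

[M] = 0.00303 mol L⁻¹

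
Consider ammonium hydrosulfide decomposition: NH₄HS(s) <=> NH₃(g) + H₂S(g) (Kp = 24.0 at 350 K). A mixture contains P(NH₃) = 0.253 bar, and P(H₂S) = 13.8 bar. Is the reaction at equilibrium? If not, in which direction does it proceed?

(NH₄HS is a pure solid — omitted from Qp.)
Qp = P(NH₃)·P(H₂S) = (0.253)·(13.8) = 3.49
Qp = 3.49 < Kp = 24.0, so the forward reaction proceeds.

in the forward direction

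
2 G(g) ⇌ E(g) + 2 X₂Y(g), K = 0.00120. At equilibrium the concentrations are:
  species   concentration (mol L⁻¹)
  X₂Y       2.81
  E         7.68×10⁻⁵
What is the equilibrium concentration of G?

At equilibrium, K = [E]·[X₂Y]² / [G]² = 0.00120.
(7.68×10⁻⁵)·(2.81)² / ([G])² = 0.00120
[G]² = 0.505 ⇒ [G] = 0.711 mol L⁻¹

[G] = 0.711 mol L⁻¹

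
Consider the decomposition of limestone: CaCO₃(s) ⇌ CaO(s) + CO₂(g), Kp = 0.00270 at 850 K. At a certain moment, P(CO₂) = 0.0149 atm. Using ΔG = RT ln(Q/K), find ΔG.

(CaCO₃, CaO are pure solids — omitted from Qp.)
Qp = P(CO₂) = 0.0149
ΔG = RT ln(Qp/Kp) = (8.314 J mol⁻¹ K⁻¹)(850 K) × ln(0.0149/0.00270)
   = (7.067 kJ/mol)(1.708) = 12.1 kJ/mol
ΔG > 0, so the forward reaction is non-spontaneous (proceeds in reverse).

ΔG = 12.1 kJ/mol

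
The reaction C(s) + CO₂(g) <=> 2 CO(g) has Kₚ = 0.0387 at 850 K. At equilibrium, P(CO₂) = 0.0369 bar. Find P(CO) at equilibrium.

(C is a pure solid — omitted from Kₚ.)
At equilibrium, Kₚ = P(CO)² / P(CO₂) = 0.0387.
(P(CO))² / (0.0369) = 0.0387
P(CO)² = 0.00143 ⇒ P(CO) = 0.0378 bar

P(CO) = 0.0378 bar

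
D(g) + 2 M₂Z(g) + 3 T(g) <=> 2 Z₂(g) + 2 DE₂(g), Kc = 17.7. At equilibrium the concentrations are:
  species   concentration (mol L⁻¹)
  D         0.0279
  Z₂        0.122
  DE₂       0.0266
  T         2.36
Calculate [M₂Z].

[M₂Z] = 0.00127 mol L⁻¹

At equilibrium, Kc = [Z₂]²·[DE₂]² / ([D]·[M₂Z]²·[T]³) = 17.7.
(0.122)²·(0.0266)² / ((0.0279)·([M₂Z])²·(2.36)³) = 17.7
[M₂Z]² = 1.62e-6 ⇒ [M₂Z] = 0.00127 mol L⁻¹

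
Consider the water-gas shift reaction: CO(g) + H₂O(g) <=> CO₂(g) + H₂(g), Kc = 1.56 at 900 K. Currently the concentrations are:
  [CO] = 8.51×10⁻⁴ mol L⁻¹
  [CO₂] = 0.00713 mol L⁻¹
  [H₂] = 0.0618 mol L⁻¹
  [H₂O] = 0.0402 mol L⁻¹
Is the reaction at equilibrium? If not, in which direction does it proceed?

Qc = [CO₂]·[H₂] / ([CO]·[H₂O]) = (0.00713)·(0.0618) / ((8.51×10⁻⁴)·(0.0402)) = 12.9
Qc = 12.9 > Kc = 1.56, so the reverse reaction proceeds.

in the reverse direction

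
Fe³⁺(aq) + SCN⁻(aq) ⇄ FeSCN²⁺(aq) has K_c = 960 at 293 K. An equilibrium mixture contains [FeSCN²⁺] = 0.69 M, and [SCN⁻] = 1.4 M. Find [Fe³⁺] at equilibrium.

[Fe³⁺] = 5.1×10⁻⁴ M

At equilibrium, K_c = [FeSCN²⁺] / ([Fe³⁺]·[SCN⁻]) = 960.
(0.69) / (([Fe³⁺])·(1.4)) = 960
[Fe³⁺] = 5.13×10⁻⁴ = 5.1×10⁻⁴ M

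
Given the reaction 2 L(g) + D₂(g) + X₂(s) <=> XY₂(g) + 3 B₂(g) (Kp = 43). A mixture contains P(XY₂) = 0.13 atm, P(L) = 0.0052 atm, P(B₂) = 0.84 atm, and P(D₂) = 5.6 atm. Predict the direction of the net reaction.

reverse (toward reactants)

(X₂ is a pure solid — omitted from Qp.)
Qp = P(XY₂)·P(B₂)³ / (P(L)²·P(D₂)) = (0.13)·(0.84)³ / ((0.0052)²·(5.6)) = 510
Qp = 510 > Kp = 43, so the reverse reaction proceeds.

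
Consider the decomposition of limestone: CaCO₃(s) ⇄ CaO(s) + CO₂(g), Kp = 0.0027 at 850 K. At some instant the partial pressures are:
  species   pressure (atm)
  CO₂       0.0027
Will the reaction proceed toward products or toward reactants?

no net change (already at equilibrium)

(CaCO₃, CaO are pure solids — omitted from Qp.)
Qp = P(CO₂) = 0.0027
Qp = 0.0027 = Kp, so the system is already at equilibrium.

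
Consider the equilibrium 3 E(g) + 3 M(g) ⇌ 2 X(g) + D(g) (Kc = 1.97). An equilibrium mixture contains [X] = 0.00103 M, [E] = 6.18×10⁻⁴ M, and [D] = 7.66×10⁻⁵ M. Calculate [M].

At equilibrium, Kc = [X]²·[D] / ([E]³·[M]³) = 1.97.
(0.00103)²·(7.66×10⁻⁵) / ((6.18×10⁻⁴)³·([M])³) = 1.97
[M]³ = 0.175 ⇒ [M] = 0.559 M

[M] = 0.559 M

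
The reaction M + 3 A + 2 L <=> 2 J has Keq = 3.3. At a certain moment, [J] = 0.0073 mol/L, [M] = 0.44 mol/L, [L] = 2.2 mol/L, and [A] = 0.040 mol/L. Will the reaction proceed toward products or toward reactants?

Q = [J]² / ([M]·[A]³·[L]²) = (0.0073)² / ((0.44)·(0.040)³·(2.2)²) = 0.39
Q = 0.39 < Keq = 3.3, so the forward reaction proceeds.

toward products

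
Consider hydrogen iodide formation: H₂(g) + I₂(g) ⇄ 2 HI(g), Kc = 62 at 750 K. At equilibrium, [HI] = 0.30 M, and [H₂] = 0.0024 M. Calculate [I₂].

At equilibrium, Kc = [HI]² / ([H₂]·[I₂]) = 62.
(0.30)² / ((0.0024)·([I₂])) = 62
[I₂] = 0.605 = 0.60 M

[I₂] = 0.60 M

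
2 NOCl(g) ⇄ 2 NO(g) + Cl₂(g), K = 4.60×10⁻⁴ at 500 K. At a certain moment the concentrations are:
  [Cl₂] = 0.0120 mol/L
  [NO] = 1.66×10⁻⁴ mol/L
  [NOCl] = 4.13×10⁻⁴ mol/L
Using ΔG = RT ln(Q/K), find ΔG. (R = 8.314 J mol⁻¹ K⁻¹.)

ΔG = 5.98 kJ/mol

Q = [NO]²·[Cl₂] / [NOCl]² = (1.66×10⁻⁴)²·(0.0120) / (4.13×10⁻⁴)² = 0.00194
ΔG = RT ln(Q/K) = (8.314 J mol⁻¹ K⁻¹)(500 K) × ln(0.00194/4.60×10⁻⁴)
   = (4.157 kJ/mol)(1.439) = 5.98 kJ/mol
ΔG > 0, so the forward reaction is non-spontaneous (proceeds in reverse).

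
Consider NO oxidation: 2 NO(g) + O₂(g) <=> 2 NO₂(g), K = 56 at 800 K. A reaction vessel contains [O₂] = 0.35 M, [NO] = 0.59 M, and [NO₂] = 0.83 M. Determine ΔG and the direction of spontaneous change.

Q = [NO₂]² / ([NO]²·[O₂]) = (0.83)² / ((0.59)²·(0.35)) = 5.65
ΔG = RT ln(Q/K) = (8.314 J mol⁻¹ K⁻¹)(800 K) × ln(5.65/56)
   = (6.651 kJ/mol)(-2.294) = -15.3 kJ/mol
ΔG < 0, so the forward reaction is spontaneous (proceeds forward).

ΔG = -15.3 kJ/mol; the forward reaction is spontaneous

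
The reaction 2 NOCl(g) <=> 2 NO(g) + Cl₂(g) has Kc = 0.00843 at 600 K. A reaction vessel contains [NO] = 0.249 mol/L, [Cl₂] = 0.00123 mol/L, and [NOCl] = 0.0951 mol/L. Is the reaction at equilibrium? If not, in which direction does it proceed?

neither direction; the system is at equilibrium

Qc = [NO]²·[Cl₂] / [NOCl]² = (0.249)²·(0.00123) / (0.0951)² = 0.00843
Qc = 0.00843 = Kc, so the system is already at equilibrium.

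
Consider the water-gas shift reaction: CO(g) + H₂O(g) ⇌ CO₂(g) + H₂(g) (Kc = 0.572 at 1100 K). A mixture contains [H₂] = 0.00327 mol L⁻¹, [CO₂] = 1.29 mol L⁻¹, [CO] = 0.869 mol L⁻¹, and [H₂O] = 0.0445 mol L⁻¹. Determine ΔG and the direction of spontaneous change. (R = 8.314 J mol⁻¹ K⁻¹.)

ΔG = -15.2 kJ/mol; the forward reaction is spontaneous

Qc = [CO₂]·[H₂] / ([CO]·[H₂O]) = (1.29)·(0.00327) / ((0.869)·(0.0445)) = 0.109
ΔG = RT ln(Qc/Kc) = (8.314 J mol⁻¹ K⁻¹)(1100 K) × ln(0.109/0.572)
   = (9.145 kJ/mol)(-1.658) = -15.2 kJ/mol
ΔG < 0, so the forward reaction is spontaneous (proceeds forward).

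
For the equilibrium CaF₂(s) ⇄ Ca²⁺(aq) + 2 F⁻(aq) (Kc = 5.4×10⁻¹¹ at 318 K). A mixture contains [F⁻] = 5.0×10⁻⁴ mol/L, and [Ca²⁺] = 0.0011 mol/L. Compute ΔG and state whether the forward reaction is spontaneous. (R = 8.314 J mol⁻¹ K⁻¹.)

ΔG = 4.30 kJ/mol; the forward reaction is non-spontaneous

(CaF₂ is a pure solid — omitted from Qc.)
Qc = [Ca²⁺]·[F⁻]² = (0.0011)·(5.0×10⁻⁴)² = 2.75×10⁻¹⁰
ΔG = RT ln(Qc/Kc) = (8.314 J mol⁻¹ K⁻¹)(318 K) × ln(2.75×10⁻¹⁰/5.4×10⁻¹¹)
   = (2.644 kJ/mol)(1.628) = 4.30 kJ/mol
ΔG > 0, so the forward reaction is non-spontaneous (proceeds in reverse).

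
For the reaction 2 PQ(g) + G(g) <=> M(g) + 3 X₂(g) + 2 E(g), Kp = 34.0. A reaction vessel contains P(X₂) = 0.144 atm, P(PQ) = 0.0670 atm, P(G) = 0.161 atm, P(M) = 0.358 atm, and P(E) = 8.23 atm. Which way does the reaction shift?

to the left

Qp = P(M)·P(X₂)³·P(E)² / (P(PQ)²·P(G)) = (0.358)·(0.144)³·(8.23)² / ((0.0670)²·(0.161)) = 100
Qp = 100 > Kp = 34.0, so the reverse reaction proceeds.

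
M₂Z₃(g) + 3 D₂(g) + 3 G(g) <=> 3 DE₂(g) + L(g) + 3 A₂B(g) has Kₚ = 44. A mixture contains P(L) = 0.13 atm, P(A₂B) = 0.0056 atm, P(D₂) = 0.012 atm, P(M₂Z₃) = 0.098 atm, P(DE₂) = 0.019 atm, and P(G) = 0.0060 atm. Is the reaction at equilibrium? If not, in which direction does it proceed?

Qₚ = P(DE₂)³·P(L)·P(A₂B)³ / (P(M₂Z₃)·P(D₂)³·P(G)³) = (0.019)³·(0.13)·(0.0056)³ / ((0.098)·(0.012)³·(0.0060)³) = 4.3
Qₚ = 4.3 < Kₚ = 44, so the forward reaction proceeds.

forward (toward products)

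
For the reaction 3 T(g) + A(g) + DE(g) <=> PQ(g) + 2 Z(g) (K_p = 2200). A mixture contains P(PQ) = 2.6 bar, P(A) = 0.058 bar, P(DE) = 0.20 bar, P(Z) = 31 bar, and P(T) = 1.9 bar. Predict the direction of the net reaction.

Q_p = P(PQ)·P(Z)² / (P(T)³·P(A)·P(DE)) = (2.6)·(31)² / ((1.9)³·(0.058)·(0.20)) = 31000
Q_p = 31000 > K_p = 2200, so the reverse reaction proceeds.

reverse (toward reactants)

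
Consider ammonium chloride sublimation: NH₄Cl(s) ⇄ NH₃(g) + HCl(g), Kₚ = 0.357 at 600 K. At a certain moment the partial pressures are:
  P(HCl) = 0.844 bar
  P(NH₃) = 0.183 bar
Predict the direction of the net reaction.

(NH₄Cl is a pure solid — omitted from Qₚ.)
Qₚ = P(NH₃)·P(HCl) = (0.183)·(0.844) = 0.154
Qₚ = 0.154 < Kₚ = 0.357, so the forward reaction proceeds.

toward products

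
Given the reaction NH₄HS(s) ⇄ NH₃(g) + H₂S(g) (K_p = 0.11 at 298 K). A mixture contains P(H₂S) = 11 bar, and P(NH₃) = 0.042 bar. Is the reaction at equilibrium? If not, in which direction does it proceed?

reverse (toward reactants)

(NH₄HS is a pure solid — omitted from Q_p.)
Q_p = P(NH₃)·P(H₂S) = (0.042)·(11) = 0.46
Q_p = 0.46 > K_p = 0.11, so the reverse reaction proceeds.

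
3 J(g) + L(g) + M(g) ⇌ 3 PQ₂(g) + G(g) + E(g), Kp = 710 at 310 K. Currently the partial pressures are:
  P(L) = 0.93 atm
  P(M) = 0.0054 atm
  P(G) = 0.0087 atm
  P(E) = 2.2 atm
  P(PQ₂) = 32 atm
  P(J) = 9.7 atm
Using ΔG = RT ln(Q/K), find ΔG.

ΔG = -4.24 kJ/mol

Qp = P(PQ₂)³·P(G)·P(E) / (P(J)³·P(L)·P(M)) = (32)³·(0.0087)·(2.2) / ((9.7)³·(0.93)·(0.0054)) = 137
ΔG = RT ln(Qp/Kp) = (8.314 J mol⁻¹ K⁻¹)(310 K) × ln(137/710)
   = (2.577 kJ/mol)(-1.645) = -4.24 kJ/mol
ΔG < 0, so the forward reaction is spontaneous (proceeds forward).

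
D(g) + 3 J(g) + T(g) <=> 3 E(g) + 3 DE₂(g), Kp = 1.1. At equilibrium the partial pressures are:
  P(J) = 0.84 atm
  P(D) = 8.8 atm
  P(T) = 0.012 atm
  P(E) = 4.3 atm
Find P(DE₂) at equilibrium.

At equilibrium, Kp = P(E)³·P(DE₂)³ / (P(D)·P(J)³·P(T)) = 1.1.
(4.3)³·(P(DE₂))³ / ((8.8)·(0.84)³·(0.012)) = 1.1
P(DE₂)³ = 8.66×10⁻⁴ ⇒ P(DE₂) = 0.095 atm

P(DE₂) = 0.095 atm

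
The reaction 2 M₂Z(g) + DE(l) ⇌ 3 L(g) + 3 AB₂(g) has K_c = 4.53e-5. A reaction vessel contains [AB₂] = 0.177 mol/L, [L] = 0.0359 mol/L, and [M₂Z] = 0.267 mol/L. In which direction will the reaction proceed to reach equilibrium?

(DE is a pure liquid — omitted from Q_c.)
Q_c = [L]³·[AB₂]³ / [M₂Z]² = (0.0359)³·(0.177)³ / (0.267)² = 3.60e-6
Q_c = 3.60e-6 < K_c = 4.53e-5, so the forward reaction proceeds.

in the forward direction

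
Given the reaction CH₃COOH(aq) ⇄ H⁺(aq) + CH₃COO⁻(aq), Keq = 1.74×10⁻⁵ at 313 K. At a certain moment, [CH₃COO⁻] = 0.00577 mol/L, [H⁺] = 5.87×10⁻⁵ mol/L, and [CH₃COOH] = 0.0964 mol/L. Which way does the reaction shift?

Q = [H⁺]·[CH₃COO⁻] / [CH₃COOH] = (5.87×10⁻⁵)·(0.00577) / (0.0964) = 3.51×10⁻⁶
Q = 3.51×10⁻⁶ < Keq = 1.74×10⁻⁵, so the forward reaction proceeds.

in the forward direction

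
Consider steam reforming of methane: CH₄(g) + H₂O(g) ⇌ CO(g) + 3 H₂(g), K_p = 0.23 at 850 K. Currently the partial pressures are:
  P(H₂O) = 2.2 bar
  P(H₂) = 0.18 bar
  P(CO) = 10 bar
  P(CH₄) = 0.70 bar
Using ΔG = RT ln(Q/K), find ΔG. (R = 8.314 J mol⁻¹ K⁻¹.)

Q_p = P(CO)·P(H₂)³ / (P(CH₄)·P(H₂O)) = (10)·(0.18)³ / ((0.70)·(2.2)) = 0.0379
ΔG = RT ln(Q_p/K_p) = (8.314 J mol⁻¹ K⁻¹)(850 K) × ln(0.0379/0.23)
   = (7.067 kJ/mol)(-1.803) = -12.7 kJ/mol
ΔG < 0, so the forward reaction is spontaneous (proceeds forward).

ΔG = -12.7 kJ/mol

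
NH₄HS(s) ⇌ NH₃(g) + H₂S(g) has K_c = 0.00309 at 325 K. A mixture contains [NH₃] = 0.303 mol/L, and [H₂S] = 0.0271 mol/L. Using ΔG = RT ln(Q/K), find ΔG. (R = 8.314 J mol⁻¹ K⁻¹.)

(NH₄HS is a pure solid — omitted from Q_c.)
Q_c = [NH₃]·[H₂S] = (0.303)·(0.0271) = 0.00821
ΔG = RT ln(Q_c/K_c) = (8.314 J mol⁻¹ K⁻¹)(325 K) × ln(0.00821/0.00309)
   = (2.702 kJ/mol)(0.9772) = 2.64 kJ/mol
ΔG > 0, so the forward reaction is non-spontaneous (proceeds in reverse).

ΔG = 2.64 kJ/mol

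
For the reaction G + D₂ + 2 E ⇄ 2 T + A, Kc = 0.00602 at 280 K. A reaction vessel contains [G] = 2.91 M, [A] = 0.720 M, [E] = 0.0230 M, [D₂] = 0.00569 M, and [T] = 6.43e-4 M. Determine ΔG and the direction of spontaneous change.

ΔG = 4.03 kJ/mol; the forward reaction is non-spontaneous

Qc = [T]²·[A] / ([G]·[D₂]·[E]²) = (6.43e-4)²·(0.720) / ((2.91)·(0.00569)·(0.0230)²) = 0.0340
ΔG = RT ln(Qc/Kc) = (8.314 J mol⁻¹ K⁻¹)(280 K) × ln(0.0340/0.00602)
   = (2.328 kJ/mol)(1.731) = 4.03 kJ/mol
ΔG > 0, so the forward reaction is non-spontaneous (proceeds in reverse).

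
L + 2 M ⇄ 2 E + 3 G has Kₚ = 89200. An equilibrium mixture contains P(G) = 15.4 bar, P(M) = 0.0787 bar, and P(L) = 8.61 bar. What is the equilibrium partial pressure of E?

P(E) = 1.14 bar

At equilibrium, Kₚ = P(E)²·P(G)³ / (P(L)·P(M)²) = 89200.
(P(E))²·(15.4)³ / ((8.61)·(0.0787)²) = 89200
P(E)² = 1.30 ⇒ P(E) = 1.14 bar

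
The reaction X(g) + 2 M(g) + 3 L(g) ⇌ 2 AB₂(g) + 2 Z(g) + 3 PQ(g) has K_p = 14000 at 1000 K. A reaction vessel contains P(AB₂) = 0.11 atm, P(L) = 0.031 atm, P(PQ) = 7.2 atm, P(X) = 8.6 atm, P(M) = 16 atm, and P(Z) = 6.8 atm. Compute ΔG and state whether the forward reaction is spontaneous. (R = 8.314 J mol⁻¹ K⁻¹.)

ΔG = -12.3 kJ/mol; the forward reaction is spontaneous

Q_p = P(AB₂)²·P(Z)²·P(PQ)³ / (P(X)·P(M)²·P(L)³) = (0.11)²·(6.8)²·(7.2)³ / ((8.6)·(16)²·(0.031)³) = 3180
ΔG = RT ln(Q_p/K_p) = (8.314 J mol⁻¹ K⁻¹)(1000 K) × ln(3180/14000)
   = (8.314 kJ/mol)(-1.482) = -12.3 kJ/mol
ΔG < 0, so the forward reaction is spontaneous (proceeds forward).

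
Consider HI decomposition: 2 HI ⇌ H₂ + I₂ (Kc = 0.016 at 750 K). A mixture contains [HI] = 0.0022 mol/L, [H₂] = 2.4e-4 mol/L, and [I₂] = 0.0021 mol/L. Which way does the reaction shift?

in the reverse direction

Qc = [H₂]·[I₂] / [HI]² = (2.4e-4)·(0.0021) / (0.0022)² = 0.10
Qc = 0.10 > Kc = 0.016, so the reverse reaction proceeds.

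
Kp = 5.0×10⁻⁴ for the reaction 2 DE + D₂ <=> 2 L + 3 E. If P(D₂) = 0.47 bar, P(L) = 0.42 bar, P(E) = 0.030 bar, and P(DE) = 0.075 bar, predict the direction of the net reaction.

Qp = P(L)²·P(E)³ / (P(DE)²·P(D₂)) = (0.42)²·(0.030)³ / ((0.075)²·(0.47)) = 0.0018
Qp = 0.0018 > Kp = 5.0×10⁻⁴, so the reverse reaction proceeds.

in the reverse direction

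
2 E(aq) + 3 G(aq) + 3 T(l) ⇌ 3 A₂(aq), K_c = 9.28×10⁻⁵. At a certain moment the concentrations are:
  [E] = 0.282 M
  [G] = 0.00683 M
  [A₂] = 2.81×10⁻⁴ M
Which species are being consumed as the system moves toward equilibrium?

(T is a pure liquid — omitted from Q_c.)
Q_c = [A₂]³ / ([E]²·[G]³) = (2.81×10⁻⁴)³ / ((0.282)²·(0.00683)³) = 8.76×10⁻⁴
Q_c = 8.76×10⁻⁴ > K_c = 9.28×10⁻⁵: net reverse reaction.

A₂ (products)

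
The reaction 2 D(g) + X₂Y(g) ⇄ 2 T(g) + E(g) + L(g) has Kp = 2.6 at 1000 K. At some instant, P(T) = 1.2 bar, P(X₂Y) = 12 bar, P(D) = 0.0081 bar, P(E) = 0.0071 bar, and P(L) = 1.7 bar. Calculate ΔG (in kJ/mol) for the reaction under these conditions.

ΔG = 17.8 kJ/mol

Qp = P(T)²·P(E)·P(L) / (P(D)²·P(X₂Y)) = (1.2)²·(0.0071)·(1.7) / ((0.0081)²·(12)) = 22.1
ΔG = RT ln(Qp/Kp) = (8.314 J mol⁻¹ K⁻¹)(1000 K) × ln(22.1/2.6)
   = (8.314 kJ/mol)(2.140) = 17.8 kJ/mol
ΔG > 0, so the forward reaction is non-spontaneous (proceeds in reverse).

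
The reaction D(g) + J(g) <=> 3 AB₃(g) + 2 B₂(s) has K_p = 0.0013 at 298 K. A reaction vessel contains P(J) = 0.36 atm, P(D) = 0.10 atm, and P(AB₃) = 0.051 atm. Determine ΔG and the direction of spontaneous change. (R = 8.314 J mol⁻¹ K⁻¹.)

ΔG = 2.58 kJ/mol; the forward reaction is non-spontaneous

(B₂ is a pure solid — omitted from Q_p.)
Q_p = P(AB₃)³ / (P(D)·P(J)) = (0.051)³ / ((0.10)·(0.36)) = 0.00368
ΔG = RT ln(Q_p/K_p) = (8.314 J mol⁻¹ K⁻¹)(298 K) × ln(0.00368/0.0013)
   = (2.478 kJ/mol)(1.041) = 2.58 kJ/mol
ΔG > 0, so the forward reaction is non-spontaneous (proceeds in reverse).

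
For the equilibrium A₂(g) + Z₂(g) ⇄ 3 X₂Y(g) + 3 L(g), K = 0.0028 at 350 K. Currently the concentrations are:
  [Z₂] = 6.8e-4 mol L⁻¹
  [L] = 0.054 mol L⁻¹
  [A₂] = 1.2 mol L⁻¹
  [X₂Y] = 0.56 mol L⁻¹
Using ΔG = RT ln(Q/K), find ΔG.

ΔG = 7.26 kJ/mol

Q = [X₂Y]³·[L]³ / ([A₂]·[Z₂]) = (0.56)³·(0.054)³ / ((1.2)·(6.8e-4)) = 0.0339
ΔG = RT ln(Q/K) = (8.314 J mol⁻¹ K⁻¹)(350 K) × ln(0.0339/0.0028)
   = (2.910 kJ/mol)(2.494) = 7.26 kJ/mol
ΔG > 0, so the forward reaction is non-spontaneous (proceeds in reverse).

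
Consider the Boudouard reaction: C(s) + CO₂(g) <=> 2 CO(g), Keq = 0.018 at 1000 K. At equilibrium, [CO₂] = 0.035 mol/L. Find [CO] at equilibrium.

[CO] = 0.025 mol/L

(C is a pure solid — omitted from Keq.)
At equilibrium, Keq = [CO]² / [CO₂] = 0.018.
([CO])² / (0.035) = 0.018
[CO]² = 6.30e-4 ⇒ [CO] = 0.025 mol/L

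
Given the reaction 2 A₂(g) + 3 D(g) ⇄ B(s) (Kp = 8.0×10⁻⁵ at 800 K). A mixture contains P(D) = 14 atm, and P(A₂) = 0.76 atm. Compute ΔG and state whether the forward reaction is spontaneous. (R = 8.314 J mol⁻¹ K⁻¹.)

ΔG = 13.7 kJ/mol; the forward reaction is non-spontaneous

(B is a pure solid — omitted from Qp.)
Qp = 1 / (P(A₂)²·P(D)³) = 1 / ((0.76)²·(14)³) = 6.31×10⁻⁴
ΔG = RT ln(Qp/Kp) = (8.314 J mol⁻¹ K⁻¹)(800 K) × ln(6.31×10⁻⁴/8.0×10⁻⁵)
   = (6.651 kJ/mol)(2.065) = 13.7 kJ/mol
ΔG > 0, so the forward reaction is non-spontaneous (proceeds in reverse).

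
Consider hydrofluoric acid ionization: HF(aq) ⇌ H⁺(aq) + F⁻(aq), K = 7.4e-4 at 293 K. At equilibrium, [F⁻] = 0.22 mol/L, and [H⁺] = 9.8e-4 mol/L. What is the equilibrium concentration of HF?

At equilibrium, K = [H⁺]·[F⁻] / [HF] = 7.4e-4.
(9.8e-4)·(0.22) / ([HF]) = 7.4e-4
[HF] = 0.291 = 0.29 mol/L

[HF] = 0.29 mol/L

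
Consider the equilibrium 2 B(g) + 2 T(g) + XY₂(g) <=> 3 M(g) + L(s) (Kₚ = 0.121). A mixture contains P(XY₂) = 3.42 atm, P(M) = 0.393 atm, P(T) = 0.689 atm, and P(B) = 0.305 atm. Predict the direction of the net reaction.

toward reactants

(L is a pure solid — omitted from Qₚ.)
Qₚ = P(M)³ / (P(B)²·P(T)²·P(XY₂)) = (0.393)³ / ((0.305)²·(0.689)²·(3.42)) = 0.402
Qₚ = 0.402 > Kₚ = 0.121, so the reverse reaction proceeds.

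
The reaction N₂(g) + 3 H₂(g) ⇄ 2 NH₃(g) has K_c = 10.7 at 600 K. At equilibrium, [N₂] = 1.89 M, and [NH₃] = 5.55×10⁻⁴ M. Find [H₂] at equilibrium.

[H₂] = 0.00248 M

At equilibrium, K_c = [NH₃]² / ([N₂]·[H₂]³) = 10.7.
(5.55×10⁻⁴)² / ((1.89)·([H₂])³) = 10.7
[H₂]³ = 1.52×10⁻⁸ ⇒ [H₂] = 0.00248 M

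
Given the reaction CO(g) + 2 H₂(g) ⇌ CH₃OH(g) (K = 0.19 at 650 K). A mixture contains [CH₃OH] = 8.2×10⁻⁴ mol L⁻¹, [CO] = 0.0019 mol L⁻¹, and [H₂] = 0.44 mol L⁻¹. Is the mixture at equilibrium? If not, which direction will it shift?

no; Q > K, reaction proceeds in reverse

Q = [CH₃OH] / ([CO]·[H₂]²) = (8.2×10⁻⁴) / ((0.0019)·(0.44)²) = 2.2
Q = 2.2 > K = 0.19: net reverse reaction.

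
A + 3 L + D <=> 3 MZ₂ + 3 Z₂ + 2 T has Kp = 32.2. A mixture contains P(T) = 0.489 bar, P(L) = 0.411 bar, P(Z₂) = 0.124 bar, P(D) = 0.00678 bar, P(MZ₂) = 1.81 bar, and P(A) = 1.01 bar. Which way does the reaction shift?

Qp = P(MZ₂)³·P(Z₂)³·P(T)² / (P(A)·P(L)³·P(D)) = (1.81)³·(0.124)³·(0.489)² / ((1.01)·(0.411)³·(0.00678)) = 5.69
Qp = 5.69 < Kp = 32.2, so the forward reaction proceeds.

toward products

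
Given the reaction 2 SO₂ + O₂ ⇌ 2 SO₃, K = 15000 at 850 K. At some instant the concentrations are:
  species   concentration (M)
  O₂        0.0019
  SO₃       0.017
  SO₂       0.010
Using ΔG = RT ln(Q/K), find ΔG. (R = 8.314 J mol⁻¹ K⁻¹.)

Q = [SO₃]² / ([SO₂]²·[O₂]) = (0.017)² / ((0.010)²·(0.0019)) = 1520
ΔG = RT ln(Q/K) = (8.314 J mol⁻¹ K⁻¹)(850 K) × ln(1520/15000)
   = (7.067 kJ/mol)(-2.289) = -16.2 kJ/mol
ΔG < 0, so the forward reaction is spontaneous (proceeds forward).

ΔG = -16.2 kJ/mol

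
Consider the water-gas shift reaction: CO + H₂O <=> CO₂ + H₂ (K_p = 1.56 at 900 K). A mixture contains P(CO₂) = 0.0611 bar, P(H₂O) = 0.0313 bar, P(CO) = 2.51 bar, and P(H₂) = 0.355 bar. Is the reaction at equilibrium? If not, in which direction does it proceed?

toward products

Q_p = P(CO₂)·P(H₂) / (P(CO)·P(H₂O)) = (0.0611)·(0.355) / ((2.51)·(0.0313)) = 0.276
Q_p = 0.276 < K_p = 1.56, so the forward reaction proceeds.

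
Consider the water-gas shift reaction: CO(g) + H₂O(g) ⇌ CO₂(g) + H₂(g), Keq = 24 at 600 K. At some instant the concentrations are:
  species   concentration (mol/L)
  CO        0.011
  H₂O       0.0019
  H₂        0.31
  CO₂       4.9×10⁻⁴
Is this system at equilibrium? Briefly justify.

no; Q < K, reaction proceeds forward

Q = [CO₂]·[H₂] / ([CO]·[H₂O]) = (4.9×10⁻⁴)·(0.31) / ((0.011)·(0.0019)) = 7.3
Q = 7.3 < Keq = 24: net forward reaction.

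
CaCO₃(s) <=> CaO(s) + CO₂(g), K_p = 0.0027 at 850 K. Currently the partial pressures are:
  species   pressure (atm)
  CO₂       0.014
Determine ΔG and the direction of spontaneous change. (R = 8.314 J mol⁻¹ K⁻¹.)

(CaCO₃, CaO are pure solids — omitted from Q_p.)
Q_p = P(CO₂) = 0.0140
ΔG = RT ln(Q_p/K_p) = (8.314 J mol⁻¹ K⁻¹)(850 K) × ln(0.0140/0.0027)
   = (7.067 kJ/mol)(1.646) = 11.6 kJ/mol
ΔG > 0, so the forward reaction is non-spontaneous (proceeds in reverse).

ΔG = 11.6 kJ/mol; the forward reaction is non-spontaneous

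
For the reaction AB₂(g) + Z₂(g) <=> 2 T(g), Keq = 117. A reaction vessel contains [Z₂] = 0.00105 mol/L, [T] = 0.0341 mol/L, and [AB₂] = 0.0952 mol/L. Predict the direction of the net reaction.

to the right

Q = [T]² / ([AB₂]·[Z₂]) = (0.0341)² / ((0.0952)·(0.00105)) = 11.6
Q = 11.6 < Keq = 117, so the forward reaction proceeds.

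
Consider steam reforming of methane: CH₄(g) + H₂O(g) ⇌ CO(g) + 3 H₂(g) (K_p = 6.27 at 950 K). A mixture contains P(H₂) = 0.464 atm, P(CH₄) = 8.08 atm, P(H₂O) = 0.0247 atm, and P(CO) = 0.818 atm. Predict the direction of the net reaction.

in the forward direction

Q_p = P(CO)·P(H₂)³ / (P(CH₄)·P(H₂O)) = (0.818)·(0.464)³ / ((8.08)·(0.0247)) = 0.409
Q_p = 0.409 < K_p = 6.27, so the forward reaction proceeds.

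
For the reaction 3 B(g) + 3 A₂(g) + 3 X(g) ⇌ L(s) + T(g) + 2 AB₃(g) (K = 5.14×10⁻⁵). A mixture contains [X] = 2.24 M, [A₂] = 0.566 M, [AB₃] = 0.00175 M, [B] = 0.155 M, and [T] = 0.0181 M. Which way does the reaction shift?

in the forward direction

(L is a pure solid — omitted from Q.)
Q = [T]·[AB₃]² / ([B]³·[A₂]³·[X]³) = (0.0181)·(0.00175)² / ((0.155)³·(0.566)³·(2.24)³) = 7.30×10⁻⁶
Q = 7.30×10⁻⁶ < K = 5.14×10⁻⁵, so the forward reaction proceeds.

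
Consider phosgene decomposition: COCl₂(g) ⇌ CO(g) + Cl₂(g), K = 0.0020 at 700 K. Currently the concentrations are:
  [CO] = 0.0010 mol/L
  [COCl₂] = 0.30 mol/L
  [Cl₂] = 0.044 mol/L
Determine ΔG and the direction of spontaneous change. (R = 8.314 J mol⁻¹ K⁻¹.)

Q = [CO]·[Cl₂] / [COCl₂] = (0.0010)·(0.044) / (0.30) = 1.47e-4
ΔG = RT ln(Q/K) = (8.314 J mol⁻¹ K⁻¹)(700 K) × ln(1.47e-4/0.0020)
   = (5.820 kJ/mol)(-2.610) = -15.2 kJ/mol
ΔG < 0, so the forward reaction is spontaneous (proceeds forward).

ΔG = -15.2 kJ/mol; the forward reaction is spontaneous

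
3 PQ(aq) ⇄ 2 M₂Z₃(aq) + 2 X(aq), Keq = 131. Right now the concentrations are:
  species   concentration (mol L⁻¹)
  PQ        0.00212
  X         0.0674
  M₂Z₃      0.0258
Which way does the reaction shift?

in the reverse direction

Q = [M₂Z₃]²·[X]² / [PQ]³ = (0.0258)²·(0.0674)² / (0.00212)³ = 317
Q = 317 > Keq = 131, so the reverse reaction proceeds.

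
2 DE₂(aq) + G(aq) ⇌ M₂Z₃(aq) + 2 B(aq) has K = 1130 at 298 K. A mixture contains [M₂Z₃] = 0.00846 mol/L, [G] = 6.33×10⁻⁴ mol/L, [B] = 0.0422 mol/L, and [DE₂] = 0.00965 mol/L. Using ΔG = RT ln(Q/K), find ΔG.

ΔG = -3.68 kJ/mol

Q = [M₂Z₃]·[B]² / ([DE₂]²·[G]) = (0.00846)·(0.0422)² / ((0.00965)²·(6.33×10⁻⁴)) = 256
ΔG = RT ln(Q/K) = (8.314 J mol⁻¹ K⁻¹)(298 K) × ln(256/1130)
   = (2.478 kJ/mol)(-1.485) = -3.68 kJ/mol
ΔG < 0, so the forward reaction is spontaneous (proceeds forward).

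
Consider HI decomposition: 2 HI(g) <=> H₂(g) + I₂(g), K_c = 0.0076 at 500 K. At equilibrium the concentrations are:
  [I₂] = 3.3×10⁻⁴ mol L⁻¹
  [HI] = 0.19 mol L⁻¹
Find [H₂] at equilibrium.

[H₂] = 0.83 mol L⁻¹

At equilibrium, K_c = [H₂]·[I₂] / [HI]² = 0.0076.
([H₂])·(3.3×10⁻⁴) / (0.19)² = 0.0076
[H₂] = 0.831 = 0.83 mol L⁻¹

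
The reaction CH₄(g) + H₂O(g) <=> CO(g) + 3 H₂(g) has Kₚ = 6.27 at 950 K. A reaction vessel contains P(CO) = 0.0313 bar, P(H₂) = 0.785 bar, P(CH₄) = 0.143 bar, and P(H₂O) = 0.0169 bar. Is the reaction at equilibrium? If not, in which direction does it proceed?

at equilibrium

Qₚ = P(CO)·P(H₂)³ / (P(CH₄)·P(H₂O)) = (0.0313)·(0.785)³ / ((0.143)·(0.0169)) = 6.27
Qₚ = 6.27 = Kₚ, so the system is already at equilibrium.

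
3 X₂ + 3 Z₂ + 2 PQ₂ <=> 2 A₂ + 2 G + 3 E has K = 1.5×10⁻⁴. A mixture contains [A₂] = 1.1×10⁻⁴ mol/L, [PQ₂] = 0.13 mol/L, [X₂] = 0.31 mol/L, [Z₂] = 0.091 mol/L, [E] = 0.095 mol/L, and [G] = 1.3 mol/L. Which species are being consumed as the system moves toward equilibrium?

X₂, Z₂, PQ₂ (reactants)

Q = [A₂]²·[G]²·[E]³ / ([X₂]³·[Z₂]³·[PQ₂]²) = (1.1×10⁻⁴)²·(1.3)²·(0.095)³ / ((0.31)³·(0.091)³·(0.13)²) = 4.6×10⁻⁵
Q = 4.6×10⁻⁵ < K = 1.5×10⁻⁴: net forward reaction.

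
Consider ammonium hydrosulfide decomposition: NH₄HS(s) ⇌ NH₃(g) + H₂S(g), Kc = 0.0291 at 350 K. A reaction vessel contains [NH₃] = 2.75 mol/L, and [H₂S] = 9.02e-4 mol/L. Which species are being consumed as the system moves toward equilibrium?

(NH₄HS is a pure solid — omitted from Qc.)
Qc = [NH₃]·[H₂S] = (2.75)·(9.02e-4) = 0.00248
Qc = 0.00248 < Kc = 0.0291: net forward reaction.

NH₄HS (reactants)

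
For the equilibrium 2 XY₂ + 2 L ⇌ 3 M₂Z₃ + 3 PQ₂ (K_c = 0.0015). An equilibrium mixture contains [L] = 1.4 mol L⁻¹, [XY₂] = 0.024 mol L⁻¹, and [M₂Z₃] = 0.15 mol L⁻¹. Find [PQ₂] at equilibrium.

[PQ₂] = 0.079 mol L⁻¹

At equilibrium, K_c = [M₂Z₃]³·[PQ₂]³ / ([XY₂]²·[L]²) = 0.0015.
(0.15)³·([PQ₂])³ / ((0.024)²·(1.4)²) = 0.0015
[PQ₂]³ = 5.02e-4 ⇒ [PQ₂] = 0.079 mol L⁻¹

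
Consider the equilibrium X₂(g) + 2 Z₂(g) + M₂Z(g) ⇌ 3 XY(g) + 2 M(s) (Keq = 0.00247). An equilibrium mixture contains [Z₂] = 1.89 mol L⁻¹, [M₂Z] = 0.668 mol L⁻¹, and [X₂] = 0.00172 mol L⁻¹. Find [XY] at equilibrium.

[XY] = 0.0216 mol L⁻¹

(M is a pure solid — omitted from Keq.)
At equilibrium, Keq = [XY]³ / ([X₂]·[Z₂]²·[M₂Z]) = 0.00247.
([XY])³ / ((0.00172)·(1.89)²·(0.668)) = 0.00247
[XY]³ = 1.01×10⁻⁵ ⇒ [XY] = 0.0216 mol L⁻¹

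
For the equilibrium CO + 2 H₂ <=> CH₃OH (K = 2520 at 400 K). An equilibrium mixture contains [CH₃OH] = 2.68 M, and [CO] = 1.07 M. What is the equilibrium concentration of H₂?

[H₂] = 0.0315 M

At equilibrium, K = [CH₃OH] / ([CO]·[H₂]²) = 2520.
(2.68) / ((1.07)·([H₂])²) = 2520
[H₂]² = 9.94e-4 ⇒ [H₂] = 0.0315 M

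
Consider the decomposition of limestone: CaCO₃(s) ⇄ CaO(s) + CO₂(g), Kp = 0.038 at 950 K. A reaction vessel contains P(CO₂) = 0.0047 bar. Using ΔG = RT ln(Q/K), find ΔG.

(CaCO₃, CaO are pure solids — omitted from Qp.)
Qp = P(CO₂) = 0.00470
ΔG = RT ln(Qp/Kp) = (8.314 J mol⁻¹ K⁻¹)(950 K) × ln(0.00470/0.038)
   = (7.898 kJ/mol)(-2.090) = -16.5 kJ/mol
ΔG < 0, so the forward reaction is spontaneous (proceeds forward).

ΔG = -16.5 kJ/mol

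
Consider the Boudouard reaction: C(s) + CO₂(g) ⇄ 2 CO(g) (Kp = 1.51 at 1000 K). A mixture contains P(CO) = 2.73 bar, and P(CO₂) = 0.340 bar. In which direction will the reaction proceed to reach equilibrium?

toward reactants

(C is a pure solid — omitted from Qp.)
Qp = P(CO)² / P(CO₂) = (2.73)² / (0.340) = 21.9
Qp = 21.9 > Kp = 1.51, so the reverse reaction proceeds.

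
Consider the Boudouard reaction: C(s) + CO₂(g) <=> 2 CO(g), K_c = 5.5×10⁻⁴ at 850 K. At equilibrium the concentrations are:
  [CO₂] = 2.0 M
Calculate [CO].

[CO] = 0.033 M

(C is a pure solid — omitted from K_c.)
At equilibrium, K_c = [CO]² / [CO₂] = 5.5×10⁻⁴.
([CO])² / (2.0) = 5.5×10⁻⁴
[CO]² = 0.00110 ⇒ [CO] = 0.033 M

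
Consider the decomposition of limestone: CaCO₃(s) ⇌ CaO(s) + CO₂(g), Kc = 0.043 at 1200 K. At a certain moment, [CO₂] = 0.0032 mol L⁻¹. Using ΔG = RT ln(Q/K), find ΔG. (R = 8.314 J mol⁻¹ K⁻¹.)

ΔG = -25.9 kJ/mol

(CaCO₃, CaO are pure solids — omitted from Qc.)
Qc = [CO₂] = 0.00320
ΔG = RT ln(Qc/Kc) = (8.314 J mol⁻¹ K⁻¹)(1200 K) × ln(0.00320/0.043)
   = (9.977 kJ/mol)(-2.598) = -25.9 kJ/mol
ΔG < 0, so the forward reaction is spontaneous (proceeds forward).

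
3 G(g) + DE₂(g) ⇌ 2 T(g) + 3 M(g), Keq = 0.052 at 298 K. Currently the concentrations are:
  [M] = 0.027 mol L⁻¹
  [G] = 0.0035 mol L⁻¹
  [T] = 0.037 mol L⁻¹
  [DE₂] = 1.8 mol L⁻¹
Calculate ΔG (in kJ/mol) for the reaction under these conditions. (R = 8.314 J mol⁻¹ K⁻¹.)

ΔG = 4.72 kJ/mol

Q = [T]²·[M]³ / ([G]³·[DE₂]) = (0.037)²·(0.027)³ / ((0.0035)³·(1.8)) = 0.349
ΔG = RT ln(Q/Keq) = (8.314 J mol⁻¹ K⁻¹)(298 K) × ln(0.349/0.052)
   = (2.478 kJ/mol)(1.904) = 4.72 kJ/mol
ΔG > 0, so the forward reaction is non-spontaneous (proceeds in reverse).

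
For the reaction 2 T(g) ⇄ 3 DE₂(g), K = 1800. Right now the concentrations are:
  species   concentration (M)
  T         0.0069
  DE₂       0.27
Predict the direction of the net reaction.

Q = [DE₂]³ / [T]² = (0.27)³ / (0.0069)² = 410
Q = 410 < K = 1800, so the forward reaction proceeds.

in the forward direction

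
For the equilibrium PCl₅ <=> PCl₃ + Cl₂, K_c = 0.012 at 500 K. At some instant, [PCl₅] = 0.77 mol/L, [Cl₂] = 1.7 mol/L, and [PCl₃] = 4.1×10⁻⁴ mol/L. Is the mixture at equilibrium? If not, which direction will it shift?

no; Q < K, reaction proceeds forward

Q_c = [PCl₃]·[Cl₂] / [PCl₅] = (4.1×10⁻⁴)·(1.7) / (0.77) = 9.1×10⁻⁴
Q_c = 9.1×10⁻⁴ < K_c = 0.012: net forward reaction.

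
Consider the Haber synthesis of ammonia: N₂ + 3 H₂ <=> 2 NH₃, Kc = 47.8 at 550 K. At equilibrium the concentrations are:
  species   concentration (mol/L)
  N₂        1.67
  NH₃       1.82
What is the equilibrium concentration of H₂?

[H₂] = 0.346 mol/L

At equilibrium, Kc = [NH₃]² / ([N₂]·[H₂]³) = 47.8.
(1.82)² / ((1.67)·([H₂])³) = 47.8
[H₂]³ = 0.0415 ⇒ [H₂] = 0.346 mol/L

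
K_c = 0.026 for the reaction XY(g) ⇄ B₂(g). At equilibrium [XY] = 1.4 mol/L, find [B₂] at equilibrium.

[B₂] = 0.036 mol/L

At equilibrium, K_c = [B₂] / [XY] = 0.026.
([B₂]) / (1.4) = 0.026
[B₂] = 0.0364 = 0.036 mol/L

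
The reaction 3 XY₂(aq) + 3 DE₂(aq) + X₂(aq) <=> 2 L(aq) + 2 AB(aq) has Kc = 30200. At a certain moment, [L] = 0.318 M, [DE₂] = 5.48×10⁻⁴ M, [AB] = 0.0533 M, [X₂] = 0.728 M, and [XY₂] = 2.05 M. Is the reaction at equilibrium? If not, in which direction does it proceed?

Qc = [L]²·[AB]² / ([XY₂]³·[DE₂]³·[X₂]) = (0.318)²·(0.0533)² / ((2.05)³·(5.48×10⁻⁴)³·(0.728)) = 2.78×10⁵
Qc = 2.78×10⁵ > Kc = 30200, so the reverse reaction proceeds.

reverse (toward reactants)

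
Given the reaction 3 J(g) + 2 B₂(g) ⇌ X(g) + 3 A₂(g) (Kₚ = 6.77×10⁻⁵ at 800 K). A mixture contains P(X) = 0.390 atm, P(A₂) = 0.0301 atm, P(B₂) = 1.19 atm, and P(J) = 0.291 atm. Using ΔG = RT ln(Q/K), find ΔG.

ΔG = 10.0 kJ/mol

Qₚ = P(X)·P(A₂)³ / (P(J)³·P(B₂)²) = (0.390)·(0.0301)³ / ((0.291)³·(1.19)²) = 3.05×10⁻⁴
ΔG = RT ln(Qₚ/Kₚ) = (8.314 J mol⁻¹ K⁻¹)(800 K) × ln(3.05×10⁻⁴/6.77×10⁻⁵)
   = (6.651 kJ/mol)(1.505) = 10.0 kJ/mol
ΔG > 0, so the forward reaction is non-spontaneous (proceeds in reverse).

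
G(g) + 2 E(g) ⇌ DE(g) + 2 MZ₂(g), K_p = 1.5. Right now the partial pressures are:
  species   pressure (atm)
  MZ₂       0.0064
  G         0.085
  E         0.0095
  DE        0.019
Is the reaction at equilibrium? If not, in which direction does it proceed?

toward products

Q_p = P(DE)·P(MZ₂)² / (P(G)·P(E)²) = (0.019)·(0.0064)² / ((0.085)·(0.0095)²) = 0.10
Q_p = 0.10 < K_p = 1.5, so the forward reaction proceeds.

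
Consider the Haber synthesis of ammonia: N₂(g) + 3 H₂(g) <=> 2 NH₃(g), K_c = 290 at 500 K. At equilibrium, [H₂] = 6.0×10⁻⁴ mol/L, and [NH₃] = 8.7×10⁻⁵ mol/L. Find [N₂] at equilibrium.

[N₂] = 0.12 mol/L

At equilibrium, K_c = [NH₃]² / ([N₂]·[H₂]³) = 290.
(8.7×10⁻⁵)² / (([N₂])·(6.0×10⁻⁴)³) = 290
[N₂] = 0.121 = 0.12 mol/L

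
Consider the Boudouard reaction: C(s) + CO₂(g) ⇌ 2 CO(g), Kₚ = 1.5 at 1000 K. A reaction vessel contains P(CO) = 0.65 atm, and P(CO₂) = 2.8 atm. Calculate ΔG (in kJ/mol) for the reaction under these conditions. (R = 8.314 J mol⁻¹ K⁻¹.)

(C is a pure solid — omitted from Qₚ.)
Qₚ = P(CO)² / P(CO₂) = (0.65)² / (2.8) = 0.151
ΔG = RT ln(Qₚ/Kₚ) = (8.314 J mol⁻¹ K⁻¹)(1000 K) × ln(0.151/1.5)
   = (8.314 kJ/mol)(-2.296) = -19.1 kJ/mol
ΔG < 0, so the forward reaction is spontaneous (proceeds forward).

ΔG = -19.1 kJ/mol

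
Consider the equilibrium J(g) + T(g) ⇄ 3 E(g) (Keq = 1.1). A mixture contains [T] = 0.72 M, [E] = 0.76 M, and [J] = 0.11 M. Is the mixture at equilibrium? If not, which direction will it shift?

no; Q > K, reaction proceeds in reverse

Q = [E]³ / ([J]·[T]) = (0.76)³ / ((0.11)·(0.72)) = 5.5
Q = 5.5 > Keq = 1.1: net reverse reaction.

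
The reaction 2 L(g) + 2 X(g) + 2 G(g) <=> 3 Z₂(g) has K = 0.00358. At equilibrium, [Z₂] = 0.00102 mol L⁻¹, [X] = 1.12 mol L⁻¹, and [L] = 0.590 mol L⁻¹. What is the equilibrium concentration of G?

[G] = 8.24e-4 mol L⁻¹

At equilibrium, K = [Z₂]³ / ([L]²·[X]²·[G]²) = 0.00358.
(0.00102)³ / ((0.590)²·(1.12)²·([G])²) = 0.00358
[G]² = 6.79e-7 ⇒ [G] = 8.24e-4 mol L⁻¹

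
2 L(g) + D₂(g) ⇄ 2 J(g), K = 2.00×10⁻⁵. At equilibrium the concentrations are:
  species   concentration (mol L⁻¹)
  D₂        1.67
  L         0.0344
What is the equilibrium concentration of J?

At equilibrium, K = [J]² / ([L]²·[D₂]) = 2.00×10⁻⁵.
([J])² / ((0.0344)²·(1.67)) = 2.00×10⁻⁵
[J]² = 3.95×10⁻⁸ ⇒ [J] = 1.99×10⁻⁴ mol L⁻¹

[J] = 1.99×10⁻⁴ mol L⁻¹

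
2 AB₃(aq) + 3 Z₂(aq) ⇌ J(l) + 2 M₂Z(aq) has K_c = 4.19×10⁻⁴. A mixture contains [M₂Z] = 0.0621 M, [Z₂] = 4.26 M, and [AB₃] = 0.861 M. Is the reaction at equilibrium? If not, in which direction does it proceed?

in the forward direction

(J is a pure liquid — omitted from Q_c.)
Q_c = [M₂Z]² / ([AB₃]²·[Z₂]³) = (0.0621)² / ((0.861)²·(4.26)³) = 6.73×10⁻⁵
Q_c = 6.73×10⁻⁵ < K_c = 4.19×10⁻⁴, so the forward reaction proceeds.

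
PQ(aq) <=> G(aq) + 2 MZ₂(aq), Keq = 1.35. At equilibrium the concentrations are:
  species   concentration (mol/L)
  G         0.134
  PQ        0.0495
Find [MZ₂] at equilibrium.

At equilibrium, Keq = [G]·[MZ₂]² / [PQ] = 1.35.
(0.134)·([MZ₂])² / (0.0495) = 1.35
[MZ₂]² = 0.499 ⇒ [MZ₂] = 0.706 mol/L

[MZ₂] = 0.706 mol/L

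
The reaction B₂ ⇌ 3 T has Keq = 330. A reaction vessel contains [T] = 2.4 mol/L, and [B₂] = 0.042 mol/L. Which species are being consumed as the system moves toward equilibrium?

none (at equilibrium)

Q = [T]³ / [B₂] = (2.4)³ / (0.042) = 330
Q = 330 = Keq; the system is at equilibrium.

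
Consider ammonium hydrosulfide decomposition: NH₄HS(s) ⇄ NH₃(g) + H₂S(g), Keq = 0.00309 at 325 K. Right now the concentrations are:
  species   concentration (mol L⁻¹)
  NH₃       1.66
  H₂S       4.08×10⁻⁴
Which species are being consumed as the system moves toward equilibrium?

(NH₄HS is a pure solid — omitted from Q.)
Q = [NH₃]·[H₂S] = (1.66)·(4.08×10⁻⁴) = 6.77×10⁻⁴
Q = 6.77×10⁻⁴ < Keq = 0.00309: net forward reaction.

NH₄HS (reactants)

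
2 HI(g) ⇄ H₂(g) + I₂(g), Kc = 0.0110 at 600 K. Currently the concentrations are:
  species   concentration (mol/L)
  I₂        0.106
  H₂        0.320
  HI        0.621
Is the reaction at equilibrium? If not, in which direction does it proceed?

in the reverse direction

Qc = [H₂]·[I₂] / [HI]² = (0.320)·(0.106) / (0.621)² = 0.0880
Qc = 0.0880 > Kc = 0.0110, so the reverse reaction proceeds.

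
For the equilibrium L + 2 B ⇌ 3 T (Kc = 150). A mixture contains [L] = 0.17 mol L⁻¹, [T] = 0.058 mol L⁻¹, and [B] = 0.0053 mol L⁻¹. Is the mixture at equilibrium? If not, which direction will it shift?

no; Q < K, reaction proceeds forward

Qc = [T]³ / ([L]·[B]²) = (0.058)³ / ((0.17)·(0.0053)²) = 41
Qc = 41 < Kc = 150: net forward reaction.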